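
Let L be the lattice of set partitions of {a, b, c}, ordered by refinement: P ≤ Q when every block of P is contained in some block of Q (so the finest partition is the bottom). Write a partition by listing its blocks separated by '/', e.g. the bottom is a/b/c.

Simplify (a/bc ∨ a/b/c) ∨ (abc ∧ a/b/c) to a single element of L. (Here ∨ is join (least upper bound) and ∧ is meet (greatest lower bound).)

a/bc

a/bc ∨ a/b/c = a/bc
abc ∧ a/b/c = a/b/c
a/bc ∨ a/b/c = a/bc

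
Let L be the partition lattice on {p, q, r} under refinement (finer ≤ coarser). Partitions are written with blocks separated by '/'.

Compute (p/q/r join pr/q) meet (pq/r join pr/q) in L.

pr/q

p/q/r ∨ pr/q = pr/q
pq/r ∨ pr/q = pqr
pr/q ∧ pqr = pr/q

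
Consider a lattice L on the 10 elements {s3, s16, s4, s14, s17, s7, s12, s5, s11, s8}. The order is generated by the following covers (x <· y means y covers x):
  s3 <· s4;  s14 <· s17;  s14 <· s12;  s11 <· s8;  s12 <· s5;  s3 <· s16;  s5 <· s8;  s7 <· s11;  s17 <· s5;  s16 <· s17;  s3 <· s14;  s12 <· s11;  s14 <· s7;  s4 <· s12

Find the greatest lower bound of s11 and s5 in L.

s12

Common lower bounds of {s11, s5}: s12, s14, s3, s4.
The greatest among these is s12.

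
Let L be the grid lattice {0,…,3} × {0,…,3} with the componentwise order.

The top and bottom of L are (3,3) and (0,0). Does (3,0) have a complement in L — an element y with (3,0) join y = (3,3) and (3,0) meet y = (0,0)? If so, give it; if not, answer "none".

Need y with (3,0) ∨ y = (3,3) and (3,0) ∧ y = (0,0).
Checking each element gives: (0,3).

(0,3)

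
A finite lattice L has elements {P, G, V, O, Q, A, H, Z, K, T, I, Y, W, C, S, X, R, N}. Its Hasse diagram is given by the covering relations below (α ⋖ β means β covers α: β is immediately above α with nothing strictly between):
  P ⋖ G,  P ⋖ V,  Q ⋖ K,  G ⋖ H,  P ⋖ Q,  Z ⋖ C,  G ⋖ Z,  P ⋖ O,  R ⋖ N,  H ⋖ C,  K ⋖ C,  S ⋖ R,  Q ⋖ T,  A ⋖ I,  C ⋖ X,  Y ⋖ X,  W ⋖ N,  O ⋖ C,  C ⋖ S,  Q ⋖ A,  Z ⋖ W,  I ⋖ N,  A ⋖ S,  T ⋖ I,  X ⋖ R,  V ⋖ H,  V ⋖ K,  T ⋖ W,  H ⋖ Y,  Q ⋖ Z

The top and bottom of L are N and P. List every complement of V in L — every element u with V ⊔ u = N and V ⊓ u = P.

Need u with V ∨ u = N and V ∧ u = P.
Checking each element gives: I, T, W.

I, T, W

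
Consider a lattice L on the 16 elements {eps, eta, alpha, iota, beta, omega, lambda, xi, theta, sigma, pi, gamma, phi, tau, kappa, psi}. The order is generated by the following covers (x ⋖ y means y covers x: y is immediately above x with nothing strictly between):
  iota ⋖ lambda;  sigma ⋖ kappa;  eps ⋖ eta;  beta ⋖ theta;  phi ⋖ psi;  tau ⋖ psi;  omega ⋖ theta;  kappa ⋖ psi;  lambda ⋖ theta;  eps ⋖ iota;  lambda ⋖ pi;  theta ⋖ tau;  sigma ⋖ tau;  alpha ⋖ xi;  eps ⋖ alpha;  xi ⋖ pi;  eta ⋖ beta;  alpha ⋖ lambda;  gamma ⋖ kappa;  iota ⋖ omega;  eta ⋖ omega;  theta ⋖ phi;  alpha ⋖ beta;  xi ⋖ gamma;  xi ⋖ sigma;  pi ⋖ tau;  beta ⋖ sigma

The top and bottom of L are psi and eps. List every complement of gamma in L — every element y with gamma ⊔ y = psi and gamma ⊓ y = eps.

iota, omega

Need y with gamma ∨ y = psi and gamma ∧ y = eps.
Checking each element gives: iota, omega.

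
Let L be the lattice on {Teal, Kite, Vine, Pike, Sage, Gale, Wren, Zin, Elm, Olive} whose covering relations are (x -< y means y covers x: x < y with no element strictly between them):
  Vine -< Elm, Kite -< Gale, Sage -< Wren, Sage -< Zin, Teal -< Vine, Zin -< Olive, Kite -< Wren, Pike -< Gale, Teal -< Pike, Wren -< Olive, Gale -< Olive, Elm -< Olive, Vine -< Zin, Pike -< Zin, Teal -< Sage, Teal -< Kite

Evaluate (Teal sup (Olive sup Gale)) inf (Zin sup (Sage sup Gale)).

Olive ∨ Gale = Olive
Teal ∨ Olive = Olive
Sage ∨ Gale = Olive
Zin ∨ Olive = Olive
Olive ∧ Olive = Olive

Olive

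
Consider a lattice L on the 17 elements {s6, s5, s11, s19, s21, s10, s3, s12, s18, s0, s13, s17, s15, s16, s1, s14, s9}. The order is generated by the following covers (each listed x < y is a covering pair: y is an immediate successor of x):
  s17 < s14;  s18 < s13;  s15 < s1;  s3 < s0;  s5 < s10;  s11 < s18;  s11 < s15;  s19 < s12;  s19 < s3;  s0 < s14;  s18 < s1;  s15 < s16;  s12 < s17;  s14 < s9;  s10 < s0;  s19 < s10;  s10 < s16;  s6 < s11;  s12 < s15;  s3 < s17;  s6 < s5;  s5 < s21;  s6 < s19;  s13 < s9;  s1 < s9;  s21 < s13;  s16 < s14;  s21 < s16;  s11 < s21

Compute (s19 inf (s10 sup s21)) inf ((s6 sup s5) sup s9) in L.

s10 ∨ s21 = s16
s19 ∧ s16 = s19
s6 ∨ s5 = s5
s5 ∨ s9 = s9
s19 ∧ s9 = s19

s19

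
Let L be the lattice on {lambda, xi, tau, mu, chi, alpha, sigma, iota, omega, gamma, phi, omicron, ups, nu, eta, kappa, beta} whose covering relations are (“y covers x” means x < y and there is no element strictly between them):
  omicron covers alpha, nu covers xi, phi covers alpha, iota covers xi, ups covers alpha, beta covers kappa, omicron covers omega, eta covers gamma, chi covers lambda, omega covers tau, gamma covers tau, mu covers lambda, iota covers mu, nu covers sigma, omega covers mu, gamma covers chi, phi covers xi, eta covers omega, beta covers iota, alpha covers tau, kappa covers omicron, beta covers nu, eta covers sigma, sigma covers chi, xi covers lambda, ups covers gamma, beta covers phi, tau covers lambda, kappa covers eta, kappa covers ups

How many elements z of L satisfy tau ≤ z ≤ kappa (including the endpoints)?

8

The interval [tau, kappa] = {alpha, eta, gamma, kappa, omega, omicron, tau, ups}, which has 8 elements.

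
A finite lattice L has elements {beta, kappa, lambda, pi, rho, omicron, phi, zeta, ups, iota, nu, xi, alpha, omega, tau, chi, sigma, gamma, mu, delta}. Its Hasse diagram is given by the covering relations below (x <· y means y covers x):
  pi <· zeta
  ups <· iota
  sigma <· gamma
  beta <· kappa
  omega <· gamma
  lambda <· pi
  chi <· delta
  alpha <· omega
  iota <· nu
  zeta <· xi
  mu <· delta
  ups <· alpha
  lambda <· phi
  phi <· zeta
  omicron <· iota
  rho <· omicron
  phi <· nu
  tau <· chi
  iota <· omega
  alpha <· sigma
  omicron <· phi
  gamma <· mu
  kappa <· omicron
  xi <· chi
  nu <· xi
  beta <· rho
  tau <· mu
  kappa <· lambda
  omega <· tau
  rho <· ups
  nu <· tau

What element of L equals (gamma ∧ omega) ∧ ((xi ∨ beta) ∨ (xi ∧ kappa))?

iota

gamma ∧ omega = omega
xi ∨ beta = xi
xi ∧ kappa = kappa
xi ∨ kappa = xi
omega ∧ xi = iota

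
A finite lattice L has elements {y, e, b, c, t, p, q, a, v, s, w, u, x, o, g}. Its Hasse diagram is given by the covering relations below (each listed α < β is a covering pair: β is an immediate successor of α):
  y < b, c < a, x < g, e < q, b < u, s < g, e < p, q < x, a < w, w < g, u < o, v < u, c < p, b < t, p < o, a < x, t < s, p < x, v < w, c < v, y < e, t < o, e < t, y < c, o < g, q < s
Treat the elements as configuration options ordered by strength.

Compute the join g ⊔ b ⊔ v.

Common upper bounds of {g, b, v}: g.
The least among these is g.

g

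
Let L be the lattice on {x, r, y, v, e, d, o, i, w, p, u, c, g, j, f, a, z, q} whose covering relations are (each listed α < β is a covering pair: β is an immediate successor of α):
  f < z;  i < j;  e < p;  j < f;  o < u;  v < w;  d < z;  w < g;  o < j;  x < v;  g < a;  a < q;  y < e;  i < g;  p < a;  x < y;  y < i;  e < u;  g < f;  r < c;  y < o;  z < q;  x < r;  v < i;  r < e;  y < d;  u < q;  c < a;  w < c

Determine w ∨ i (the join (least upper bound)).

g

Common upper bounds of {w, i}: a, f, g, q, z.
The least among these is g.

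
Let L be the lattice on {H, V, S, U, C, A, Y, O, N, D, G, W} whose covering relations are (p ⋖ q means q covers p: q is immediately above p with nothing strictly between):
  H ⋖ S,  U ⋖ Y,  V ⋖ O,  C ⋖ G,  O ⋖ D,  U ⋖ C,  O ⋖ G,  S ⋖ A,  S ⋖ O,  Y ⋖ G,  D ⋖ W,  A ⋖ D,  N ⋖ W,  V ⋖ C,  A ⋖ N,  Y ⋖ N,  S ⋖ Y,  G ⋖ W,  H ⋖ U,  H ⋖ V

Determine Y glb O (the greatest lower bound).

S

Common lower bounds of {Y, O}: H, S.
The greatest among these is S.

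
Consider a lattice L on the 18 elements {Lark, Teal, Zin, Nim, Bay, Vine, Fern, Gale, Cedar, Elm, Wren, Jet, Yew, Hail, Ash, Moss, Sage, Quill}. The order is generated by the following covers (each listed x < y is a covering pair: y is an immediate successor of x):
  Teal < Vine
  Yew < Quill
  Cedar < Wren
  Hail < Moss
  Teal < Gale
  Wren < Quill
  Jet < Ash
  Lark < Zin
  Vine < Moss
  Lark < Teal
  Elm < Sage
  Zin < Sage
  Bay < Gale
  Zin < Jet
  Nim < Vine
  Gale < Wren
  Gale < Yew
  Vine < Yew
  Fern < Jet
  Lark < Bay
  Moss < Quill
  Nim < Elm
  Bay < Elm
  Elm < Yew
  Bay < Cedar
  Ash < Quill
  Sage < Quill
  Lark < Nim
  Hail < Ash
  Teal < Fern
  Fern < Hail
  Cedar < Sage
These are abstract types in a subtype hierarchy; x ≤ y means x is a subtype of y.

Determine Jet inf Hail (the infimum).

Fern

Common lower bounds of {Jet, Hail}: Fern, Lark, Teal.
The greatest among these is Fern.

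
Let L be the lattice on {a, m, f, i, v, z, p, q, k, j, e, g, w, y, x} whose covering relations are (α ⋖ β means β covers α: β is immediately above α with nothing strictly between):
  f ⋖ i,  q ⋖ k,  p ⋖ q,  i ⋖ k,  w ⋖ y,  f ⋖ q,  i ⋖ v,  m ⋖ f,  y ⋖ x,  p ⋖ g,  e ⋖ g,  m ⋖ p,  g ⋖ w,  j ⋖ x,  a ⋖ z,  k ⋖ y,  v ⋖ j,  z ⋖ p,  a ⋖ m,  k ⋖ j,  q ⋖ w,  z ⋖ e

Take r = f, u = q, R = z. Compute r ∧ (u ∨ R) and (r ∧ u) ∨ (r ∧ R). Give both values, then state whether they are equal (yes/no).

f; f; yes

u ∨ R = q, so r ∧ (u ∨ R) = f ∧ q = f.
r ∧ u = f and r ∧ R = a, so (r ∧ u) ∨ (r ∧ R) = f ∨ a = f.
Equal: yes.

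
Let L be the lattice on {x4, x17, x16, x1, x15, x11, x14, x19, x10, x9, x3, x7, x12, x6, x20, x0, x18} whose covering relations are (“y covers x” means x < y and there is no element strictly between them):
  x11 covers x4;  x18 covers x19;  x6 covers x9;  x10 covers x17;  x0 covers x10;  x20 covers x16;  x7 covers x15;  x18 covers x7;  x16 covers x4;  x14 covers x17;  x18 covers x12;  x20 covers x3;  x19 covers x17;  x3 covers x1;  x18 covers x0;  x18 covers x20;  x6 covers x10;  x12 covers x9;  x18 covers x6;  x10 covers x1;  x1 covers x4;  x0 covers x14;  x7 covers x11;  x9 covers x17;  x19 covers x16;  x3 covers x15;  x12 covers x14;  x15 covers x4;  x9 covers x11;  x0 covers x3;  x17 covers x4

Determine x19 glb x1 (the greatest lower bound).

Common lower bounds of {x19, x1}: x4.
The greatest among these is x4.

x4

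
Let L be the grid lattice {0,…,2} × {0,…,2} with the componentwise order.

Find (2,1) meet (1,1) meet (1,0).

In a product of chains, the meet is componentwise min, giving (1,0).

(1,0)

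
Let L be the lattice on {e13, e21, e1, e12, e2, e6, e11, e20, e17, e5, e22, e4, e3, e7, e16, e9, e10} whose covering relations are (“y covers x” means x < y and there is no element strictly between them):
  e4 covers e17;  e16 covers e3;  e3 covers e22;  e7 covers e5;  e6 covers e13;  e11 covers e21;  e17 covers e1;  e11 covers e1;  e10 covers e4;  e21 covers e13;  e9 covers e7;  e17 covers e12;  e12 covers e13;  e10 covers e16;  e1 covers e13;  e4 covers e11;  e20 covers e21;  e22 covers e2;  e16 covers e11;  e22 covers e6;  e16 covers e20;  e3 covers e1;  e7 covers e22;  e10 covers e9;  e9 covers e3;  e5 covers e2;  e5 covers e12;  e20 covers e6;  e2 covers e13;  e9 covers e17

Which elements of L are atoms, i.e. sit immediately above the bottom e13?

e1, e12, e2, e21, e6

The atoms are exactly the elements that cover e13: e1, e12, e2, e21, e6.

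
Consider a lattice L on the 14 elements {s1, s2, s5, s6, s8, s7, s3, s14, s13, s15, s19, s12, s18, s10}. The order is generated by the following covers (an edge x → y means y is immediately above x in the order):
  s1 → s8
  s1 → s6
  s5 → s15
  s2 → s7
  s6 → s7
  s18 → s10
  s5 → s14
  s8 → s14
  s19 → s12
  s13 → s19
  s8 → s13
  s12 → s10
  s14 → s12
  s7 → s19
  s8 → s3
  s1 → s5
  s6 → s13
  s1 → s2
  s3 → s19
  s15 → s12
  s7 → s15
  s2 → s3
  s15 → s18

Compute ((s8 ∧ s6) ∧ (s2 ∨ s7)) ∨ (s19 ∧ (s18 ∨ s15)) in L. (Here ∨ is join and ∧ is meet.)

s7

s8 ∧ s6 = s1
s2 ∨ s7 = s7
s1 ∧ s7 = s1
s18 ∨ s15 = s18
s19 ∧ s18 = s7
s1 ∨ s7 = s7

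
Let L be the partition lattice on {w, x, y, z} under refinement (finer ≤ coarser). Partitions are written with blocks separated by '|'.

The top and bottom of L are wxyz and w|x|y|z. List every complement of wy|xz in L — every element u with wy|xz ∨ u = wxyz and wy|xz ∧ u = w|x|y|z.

wx|yz, wx|y|z, wz|xy, wz|x|y, w|xy|z, w|x|yz

Need u with wy|xz ∨ u = wxyz and wy|xz ∧ u = w|x|y|z.
Checking each element gives: wx|yz, wx|y|z, wz|xy, wz|x|y, w|xy|z, w|x|yz.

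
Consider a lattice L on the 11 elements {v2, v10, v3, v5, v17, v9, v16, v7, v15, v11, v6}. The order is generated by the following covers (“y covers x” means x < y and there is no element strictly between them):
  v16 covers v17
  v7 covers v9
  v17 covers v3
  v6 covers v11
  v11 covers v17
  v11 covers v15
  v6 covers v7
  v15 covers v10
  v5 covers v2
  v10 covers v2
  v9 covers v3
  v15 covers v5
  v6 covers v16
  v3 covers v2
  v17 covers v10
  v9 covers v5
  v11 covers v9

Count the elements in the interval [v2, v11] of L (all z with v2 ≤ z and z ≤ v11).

The interval [v2, v11] = {v10, v11, v15, v17, v2, v3, v5, v9}, which has 8 elements.

8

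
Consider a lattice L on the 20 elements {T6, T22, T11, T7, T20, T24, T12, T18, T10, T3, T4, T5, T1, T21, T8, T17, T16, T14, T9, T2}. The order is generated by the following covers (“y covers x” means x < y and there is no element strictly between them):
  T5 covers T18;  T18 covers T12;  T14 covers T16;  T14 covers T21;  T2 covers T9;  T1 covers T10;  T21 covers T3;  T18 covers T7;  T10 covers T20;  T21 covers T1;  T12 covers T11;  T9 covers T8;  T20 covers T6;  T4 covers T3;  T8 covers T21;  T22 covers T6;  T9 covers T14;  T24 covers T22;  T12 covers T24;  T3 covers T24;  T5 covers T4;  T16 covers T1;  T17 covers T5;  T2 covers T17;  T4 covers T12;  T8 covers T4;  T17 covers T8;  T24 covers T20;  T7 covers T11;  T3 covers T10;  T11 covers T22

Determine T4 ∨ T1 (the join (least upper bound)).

T8

Common upper bounds of {T4, T1}: T17, T2, T8, T9.
The least among these is T8.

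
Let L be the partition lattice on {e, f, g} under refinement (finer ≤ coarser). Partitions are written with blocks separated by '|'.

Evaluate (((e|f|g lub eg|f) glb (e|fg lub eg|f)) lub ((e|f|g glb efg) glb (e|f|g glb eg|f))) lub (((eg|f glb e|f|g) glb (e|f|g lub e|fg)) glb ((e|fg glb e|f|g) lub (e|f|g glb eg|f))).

e|f|g ∨ eg|f = eg|f
e|fg ∨ eg|f = efg
eg|f ∧ efg = eg|f
e|f|g ∧ efg = e|f|g
e|f|g ∧ eg|f = e|f|g
e|f|g ∧ e|f|g = e|f|g
eg|f ∨ e|f|g = eg|f
eg|f ∧ e|f|g = e|f|g
e|f|g ∨ e|fg = e|fg
e|f|g ∧ e|fg = e|f|g
e|fg ∧ e|f|g = e|f|g
e|f|g ∧ eg|f = e|f|g
e|f|g ∨ e|f|g = e|f|g
e|f|g ∧ e|f|g = e|f|g
eg|f ∨ e|f|g = eg|f

eg|f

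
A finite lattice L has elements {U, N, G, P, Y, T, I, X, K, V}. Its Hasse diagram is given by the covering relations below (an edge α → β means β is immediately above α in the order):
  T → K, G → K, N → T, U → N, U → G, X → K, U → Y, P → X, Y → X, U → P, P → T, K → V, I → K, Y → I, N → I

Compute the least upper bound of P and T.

Common upper bounds of {P, T}: K, T, V.
The least among these is T.

T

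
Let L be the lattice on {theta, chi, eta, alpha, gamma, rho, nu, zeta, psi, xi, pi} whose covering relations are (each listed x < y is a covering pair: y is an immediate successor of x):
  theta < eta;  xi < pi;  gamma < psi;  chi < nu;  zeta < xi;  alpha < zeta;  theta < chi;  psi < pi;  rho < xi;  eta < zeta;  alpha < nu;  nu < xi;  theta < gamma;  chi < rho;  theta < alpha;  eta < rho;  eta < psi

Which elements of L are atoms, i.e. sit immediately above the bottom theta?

alpha, chi, eta, gamma

The atoms are exactly the elements that cover theta: alpha, chi, eta, gamma.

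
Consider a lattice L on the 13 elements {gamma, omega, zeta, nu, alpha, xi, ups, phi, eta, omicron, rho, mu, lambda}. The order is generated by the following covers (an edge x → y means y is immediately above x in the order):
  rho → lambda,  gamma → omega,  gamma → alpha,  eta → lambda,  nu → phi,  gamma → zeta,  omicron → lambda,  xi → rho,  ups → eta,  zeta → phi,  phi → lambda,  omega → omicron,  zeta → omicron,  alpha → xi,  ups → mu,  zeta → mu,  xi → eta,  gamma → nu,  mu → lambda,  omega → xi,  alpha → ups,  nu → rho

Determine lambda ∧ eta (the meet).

Common lower bounds of {lambda, eta}: alpha, eta, gamma, omega, ups, xi.
The greatest among these is eta.

eta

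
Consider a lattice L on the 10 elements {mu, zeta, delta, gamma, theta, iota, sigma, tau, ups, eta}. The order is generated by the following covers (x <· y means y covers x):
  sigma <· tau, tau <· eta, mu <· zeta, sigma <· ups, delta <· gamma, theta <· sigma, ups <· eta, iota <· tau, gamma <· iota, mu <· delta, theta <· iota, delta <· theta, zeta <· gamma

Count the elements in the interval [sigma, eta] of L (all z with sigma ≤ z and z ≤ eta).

4

The interval [sigma, eta] = {eta, sigma, tau, ups}, which has 4 elements.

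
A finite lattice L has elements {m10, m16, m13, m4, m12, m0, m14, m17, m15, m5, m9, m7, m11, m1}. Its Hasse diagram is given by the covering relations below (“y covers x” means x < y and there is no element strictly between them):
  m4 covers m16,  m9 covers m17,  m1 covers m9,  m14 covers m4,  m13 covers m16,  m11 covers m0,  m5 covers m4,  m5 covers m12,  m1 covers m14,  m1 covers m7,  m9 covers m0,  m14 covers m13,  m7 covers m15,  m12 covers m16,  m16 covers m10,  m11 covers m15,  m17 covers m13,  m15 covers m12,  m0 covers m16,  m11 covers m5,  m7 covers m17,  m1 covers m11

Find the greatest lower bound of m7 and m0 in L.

m16

Common lower bounds of {m7, m0}: m10, m16.
The greatest among these is m16.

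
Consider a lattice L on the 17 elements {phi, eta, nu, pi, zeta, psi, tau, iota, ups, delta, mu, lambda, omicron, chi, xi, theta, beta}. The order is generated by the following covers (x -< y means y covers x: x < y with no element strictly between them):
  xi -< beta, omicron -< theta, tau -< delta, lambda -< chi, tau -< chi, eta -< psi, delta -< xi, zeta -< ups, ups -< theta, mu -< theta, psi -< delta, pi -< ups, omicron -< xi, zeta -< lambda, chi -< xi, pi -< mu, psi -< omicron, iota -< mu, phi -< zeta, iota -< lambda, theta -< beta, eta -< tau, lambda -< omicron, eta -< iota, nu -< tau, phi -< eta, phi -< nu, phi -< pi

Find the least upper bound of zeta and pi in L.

ups

Common upper bounds of {zeta, pi}: beta, theta, ups.
The least among these is ups.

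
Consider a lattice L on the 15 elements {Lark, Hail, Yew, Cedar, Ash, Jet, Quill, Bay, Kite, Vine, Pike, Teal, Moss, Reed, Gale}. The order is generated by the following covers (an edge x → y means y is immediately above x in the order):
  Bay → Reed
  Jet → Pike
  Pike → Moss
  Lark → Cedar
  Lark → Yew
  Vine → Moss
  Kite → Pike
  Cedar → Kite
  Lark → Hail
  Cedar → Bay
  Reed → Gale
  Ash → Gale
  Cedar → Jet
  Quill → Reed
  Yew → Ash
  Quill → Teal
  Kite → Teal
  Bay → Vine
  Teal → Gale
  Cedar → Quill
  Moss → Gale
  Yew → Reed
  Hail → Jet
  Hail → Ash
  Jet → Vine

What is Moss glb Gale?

Moss

Common lower bounds of {Moss, Gale}: Bay, Cedar, Hail, Jet, Kite, Lark, Moss, Pike, Vine.
The greatest among these is Moss.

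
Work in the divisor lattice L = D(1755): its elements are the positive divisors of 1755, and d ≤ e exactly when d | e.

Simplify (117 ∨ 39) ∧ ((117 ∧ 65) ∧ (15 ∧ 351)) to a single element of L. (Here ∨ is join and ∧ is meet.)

117 ∨ 39 = 117
117 ∧ 65 = 13
15 ∧ 351 = 3
13 ∧ 3 = 1
117 ∧ 1 = 1

1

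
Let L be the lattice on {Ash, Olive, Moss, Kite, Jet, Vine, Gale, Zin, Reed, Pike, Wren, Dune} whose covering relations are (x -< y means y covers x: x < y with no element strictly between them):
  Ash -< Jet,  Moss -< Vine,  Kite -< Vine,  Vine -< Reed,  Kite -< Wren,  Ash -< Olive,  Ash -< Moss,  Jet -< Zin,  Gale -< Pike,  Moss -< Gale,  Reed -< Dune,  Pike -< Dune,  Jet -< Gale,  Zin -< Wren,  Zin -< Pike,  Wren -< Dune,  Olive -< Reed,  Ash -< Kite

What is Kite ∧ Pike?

Ash

Common lower bounds of {Kite, Pike}: Ash.
The greatest among these is Ash.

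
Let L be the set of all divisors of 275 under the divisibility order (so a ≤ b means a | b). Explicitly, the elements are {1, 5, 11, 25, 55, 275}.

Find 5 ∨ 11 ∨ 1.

In the divisibility order, the join is the least common multiple: lcm(5, 11, 1) = 55.

55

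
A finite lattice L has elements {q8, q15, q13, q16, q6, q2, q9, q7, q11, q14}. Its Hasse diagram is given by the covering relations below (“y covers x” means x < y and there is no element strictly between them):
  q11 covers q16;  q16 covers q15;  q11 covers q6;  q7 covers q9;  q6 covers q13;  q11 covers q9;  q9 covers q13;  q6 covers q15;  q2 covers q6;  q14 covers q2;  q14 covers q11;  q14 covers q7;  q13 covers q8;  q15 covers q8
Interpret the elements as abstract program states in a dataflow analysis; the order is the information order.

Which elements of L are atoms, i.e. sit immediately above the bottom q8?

q13, q15

The atoms are exactly the elements that cover q8: q13, q15.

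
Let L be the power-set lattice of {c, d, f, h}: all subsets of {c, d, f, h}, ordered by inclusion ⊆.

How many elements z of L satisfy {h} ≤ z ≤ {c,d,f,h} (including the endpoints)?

The interval [{h}, {c,d,f,h}] = {{c,d,f,h}, {c,d,h}, {c,f,h}, {c,h}, {d,f,h}, {d,h}, {f,h}, {h}}, which has 8 elements.

8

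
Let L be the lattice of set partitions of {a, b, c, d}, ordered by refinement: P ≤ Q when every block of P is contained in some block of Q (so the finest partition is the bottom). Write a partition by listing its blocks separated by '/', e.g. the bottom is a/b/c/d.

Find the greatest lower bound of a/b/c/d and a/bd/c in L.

a/b/c/d

The meet (common refinement) of a/b/c/d and a/bd/c intersects blocks pairwise, giving a/b/c/d.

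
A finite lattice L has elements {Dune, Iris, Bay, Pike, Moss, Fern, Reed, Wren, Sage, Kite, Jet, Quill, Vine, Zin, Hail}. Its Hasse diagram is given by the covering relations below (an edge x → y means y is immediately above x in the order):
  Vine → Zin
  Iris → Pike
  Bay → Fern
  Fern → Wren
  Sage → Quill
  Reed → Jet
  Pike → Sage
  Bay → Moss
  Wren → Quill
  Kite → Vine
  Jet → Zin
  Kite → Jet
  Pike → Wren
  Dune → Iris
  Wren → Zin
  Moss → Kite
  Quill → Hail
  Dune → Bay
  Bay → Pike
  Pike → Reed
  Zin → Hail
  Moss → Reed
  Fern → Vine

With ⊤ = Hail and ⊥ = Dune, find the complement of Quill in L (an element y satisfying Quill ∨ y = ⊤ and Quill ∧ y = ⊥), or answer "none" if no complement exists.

For every candidate y, either Quill ∨ y ≠ Hail or Quill ∧ y ≠ Dune; no complement exists.

none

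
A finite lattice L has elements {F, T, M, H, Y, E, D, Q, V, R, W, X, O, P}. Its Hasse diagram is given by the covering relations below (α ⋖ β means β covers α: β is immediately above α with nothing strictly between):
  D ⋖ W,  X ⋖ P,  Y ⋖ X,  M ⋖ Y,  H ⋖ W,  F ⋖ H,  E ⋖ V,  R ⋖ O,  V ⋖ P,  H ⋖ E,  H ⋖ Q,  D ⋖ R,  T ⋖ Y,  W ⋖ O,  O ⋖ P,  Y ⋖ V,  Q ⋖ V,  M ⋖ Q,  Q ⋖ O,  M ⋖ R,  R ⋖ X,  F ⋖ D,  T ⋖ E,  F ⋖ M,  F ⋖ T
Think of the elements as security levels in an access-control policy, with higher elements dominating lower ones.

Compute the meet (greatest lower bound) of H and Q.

H

Common lower bounds of {H, Q}: F, H.
The greatest among these is H.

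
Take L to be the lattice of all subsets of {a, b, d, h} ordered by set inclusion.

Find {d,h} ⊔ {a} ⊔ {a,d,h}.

Common upper bounds of {{d,h}, {a}, {a,d,h}}: {a,b,d,h}, {a,d,h}.
The least among these is {a,d,h}.

{a,d,h}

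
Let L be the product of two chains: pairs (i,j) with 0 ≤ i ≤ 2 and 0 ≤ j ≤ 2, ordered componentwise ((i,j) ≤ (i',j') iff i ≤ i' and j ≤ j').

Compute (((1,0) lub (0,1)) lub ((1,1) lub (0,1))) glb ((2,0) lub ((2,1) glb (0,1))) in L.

(1,1)

(1,0) ∨ (0,1) = (1,1)
(1,1) ∨ (0,1) = (1,1)
(1,1) ∨ (1,1) = (1,1)
(2,1) ∧ (0,1) = (0,1)
(2,0) ∨ (0,1) = (2,1)
(1,1) ∧ (2,1) = (1,1)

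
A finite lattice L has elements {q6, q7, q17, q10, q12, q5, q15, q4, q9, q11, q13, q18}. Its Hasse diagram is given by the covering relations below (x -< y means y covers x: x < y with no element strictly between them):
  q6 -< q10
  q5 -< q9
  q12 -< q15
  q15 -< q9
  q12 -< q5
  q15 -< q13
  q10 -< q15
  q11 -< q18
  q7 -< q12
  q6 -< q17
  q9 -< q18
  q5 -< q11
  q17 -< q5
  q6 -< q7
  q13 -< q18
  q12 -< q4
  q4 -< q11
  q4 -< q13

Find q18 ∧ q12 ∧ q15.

q12

Common lower bounds of {q18, q12, q15}: q12, q6, q7.
The greatest among these is q12.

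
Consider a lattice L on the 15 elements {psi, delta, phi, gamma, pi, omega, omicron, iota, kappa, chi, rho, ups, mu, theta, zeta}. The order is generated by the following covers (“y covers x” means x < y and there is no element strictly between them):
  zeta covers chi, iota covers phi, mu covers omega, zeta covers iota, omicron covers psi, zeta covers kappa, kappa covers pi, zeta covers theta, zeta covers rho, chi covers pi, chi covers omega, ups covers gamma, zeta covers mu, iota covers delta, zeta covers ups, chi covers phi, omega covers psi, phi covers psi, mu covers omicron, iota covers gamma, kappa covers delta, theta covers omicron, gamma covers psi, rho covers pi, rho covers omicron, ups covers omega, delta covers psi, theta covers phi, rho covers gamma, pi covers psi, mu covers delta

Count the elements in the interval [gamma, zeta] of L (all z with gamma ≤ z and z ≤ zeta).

5

The interval [gamma, zeta] = {gamma, iota, rho, ups, zeta}, which has 5 elements.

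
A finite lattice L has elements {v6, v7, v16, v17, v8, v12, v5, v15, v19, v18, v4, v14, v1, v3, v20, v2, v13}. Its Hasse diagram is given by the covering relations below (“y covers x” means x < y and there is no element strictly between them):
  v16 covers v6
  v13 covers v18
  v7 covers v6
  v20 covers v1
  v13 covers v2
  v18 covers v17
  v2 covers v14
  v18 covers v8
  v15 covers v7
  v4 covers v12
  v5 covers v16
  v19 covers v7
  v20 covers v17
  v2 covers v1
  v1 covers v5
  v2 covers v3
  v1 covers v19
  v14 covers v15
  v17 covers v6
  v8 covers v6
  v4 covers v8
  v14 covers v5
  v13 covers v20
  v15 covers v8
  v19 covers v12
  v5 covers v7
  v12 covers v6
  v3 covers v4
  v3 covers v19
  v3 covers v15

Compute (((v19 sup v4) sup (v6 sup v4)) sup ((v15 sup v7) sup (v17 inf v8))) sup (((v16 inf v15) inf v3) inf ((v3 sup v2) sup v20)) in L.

v3

v19 ∨ v4 = v3
v6 ∨ v4 = v4
v3 ∨ v4 = v3
v15 ∨ v7 = v15
v17 ∧ v8 = v6
v15 ∨ v6 = v15
v3 ∨ v15 = v3
v16 ∧ v15 = v6
v6 ∧ v3 = v6
v3 ∨ v2 = v2
v2 ∨ v20 = v13
v6 ∧ v13 = v6
v3 ∨ v6 = v3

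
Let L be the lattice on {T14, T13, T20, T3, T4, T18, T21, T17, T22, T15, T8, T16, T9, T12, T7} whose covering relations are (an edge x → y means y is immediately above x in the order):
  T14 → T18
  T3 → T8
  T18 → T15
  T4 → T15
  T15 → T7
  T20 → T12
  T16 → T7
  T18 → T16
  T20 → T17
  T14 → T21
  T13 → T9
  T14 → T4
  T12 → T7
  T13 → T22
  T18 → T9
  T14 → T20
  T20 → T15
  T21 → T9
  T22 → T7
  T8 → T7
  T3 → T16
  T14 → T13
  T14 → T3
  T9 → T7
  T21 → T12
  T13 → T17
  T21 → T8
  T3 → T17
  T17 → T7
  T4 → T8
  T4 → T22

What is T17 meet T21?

Common lower bounds of {T17, T21}: T14.
The greatest among these is T14.

T14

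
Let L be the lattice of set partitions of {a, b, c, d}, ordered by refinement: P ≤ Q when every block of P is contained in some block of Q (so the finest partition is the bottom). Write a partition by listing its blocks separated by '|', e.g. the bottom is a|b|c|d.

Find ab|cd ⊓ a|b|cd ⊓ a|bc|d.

a|b|c|d

The meet (common refinement) of ab|cd, a|b|cd, a|bc|d intersects blocks pairwise, giving a|b|c|d.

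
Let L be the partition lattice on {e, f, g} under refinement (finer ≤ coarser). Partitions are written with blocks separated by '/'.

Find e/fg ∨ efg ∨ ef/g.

efg

The join of e/fg, efg, ef/g merges any blocks that overlap across the partitions, giving efg.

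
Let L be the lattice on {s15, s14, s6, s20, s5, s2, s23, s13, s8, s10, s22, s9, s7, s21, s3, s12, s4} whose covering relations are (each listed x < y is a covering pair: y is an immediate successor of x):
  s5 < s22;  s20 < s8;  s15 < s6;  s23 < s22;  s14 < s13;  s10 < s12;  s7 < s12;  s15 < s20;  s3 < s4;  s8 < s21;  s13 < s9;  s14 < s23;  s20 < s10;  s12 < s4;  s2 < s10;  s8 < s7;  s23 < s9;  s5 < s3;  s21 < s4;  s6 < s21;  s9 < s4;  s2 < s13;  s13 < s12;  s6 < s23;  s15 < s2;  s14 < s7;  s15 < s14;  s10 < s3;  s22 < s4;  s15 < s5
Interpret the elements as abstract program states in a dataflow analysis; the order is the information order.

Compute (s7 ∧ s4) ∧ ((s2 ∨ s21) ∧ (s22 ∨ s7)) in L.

s7 ∧ s4 = s7
s2 ∨ s21 = s4
s22 ∨ s7 = s4
s4 ∧ s4 = s4
s7 ∧ s4 = s7

s7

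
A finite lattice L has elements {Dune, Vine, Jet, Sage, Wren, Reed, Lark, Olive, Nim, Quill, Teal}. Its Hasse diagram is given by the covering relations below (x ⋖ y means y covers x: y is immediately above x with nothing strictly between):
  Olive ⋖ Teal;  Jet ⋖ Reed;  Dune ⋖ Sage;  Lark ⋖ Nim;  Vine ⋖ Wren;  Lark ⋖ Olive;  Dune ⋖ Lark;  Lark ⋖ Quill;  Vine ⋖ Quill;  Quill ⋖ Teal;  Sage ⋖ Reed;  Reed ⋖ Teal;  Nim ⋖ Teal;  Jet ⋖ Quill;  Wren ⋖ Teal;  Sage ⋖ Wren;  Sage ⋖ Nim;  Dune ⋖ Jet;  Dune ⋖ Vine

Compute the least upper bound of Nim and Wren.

Common upper bounds of {Nim, Wren}: Teal.
The least among these is Teal.

Teal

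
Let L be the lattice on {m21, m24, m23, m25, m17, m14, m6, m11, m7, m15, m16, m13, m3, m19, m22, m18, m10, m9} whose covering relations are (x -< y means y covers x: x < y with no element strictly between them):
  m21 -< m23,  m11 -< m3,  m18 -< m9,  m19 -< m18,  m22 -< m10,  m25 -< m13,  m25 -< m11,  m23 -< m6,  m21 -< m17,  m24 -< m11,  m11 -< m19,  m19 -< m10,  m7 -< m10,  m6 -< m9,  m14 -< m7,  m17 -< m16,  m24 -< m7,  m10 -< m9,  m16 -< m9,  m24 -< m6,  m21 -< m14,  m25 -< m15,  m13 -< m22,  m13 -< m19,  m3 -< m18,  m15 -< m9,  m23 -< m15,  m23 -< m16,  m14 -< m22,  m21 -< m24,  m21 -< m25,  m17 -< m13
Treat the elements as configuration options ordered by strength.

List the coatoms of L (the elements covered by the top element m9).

m10, m15, m16, m18, m6

The coatoms are exactly the elements covered by m9: m10, m15, m16, m18, m6.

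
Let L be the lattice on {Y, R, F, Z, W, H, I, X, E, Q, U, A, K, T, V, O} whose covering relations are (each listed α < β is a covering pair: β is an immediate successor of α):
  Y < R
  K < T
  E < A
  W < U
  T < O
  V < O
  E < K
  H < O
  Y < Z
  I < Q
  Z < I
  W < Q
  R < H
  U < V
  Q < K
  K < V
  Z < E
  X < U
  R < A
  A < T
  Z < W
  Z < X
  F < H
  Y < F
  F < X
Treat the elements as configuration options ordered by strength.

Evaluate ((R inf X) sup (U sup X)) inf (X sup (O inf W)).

U

R ∧ X = Y
U ∨ X = U
Y ∨ U = U
O ∧ W = W
X ∨ W = U
U ∧ U = U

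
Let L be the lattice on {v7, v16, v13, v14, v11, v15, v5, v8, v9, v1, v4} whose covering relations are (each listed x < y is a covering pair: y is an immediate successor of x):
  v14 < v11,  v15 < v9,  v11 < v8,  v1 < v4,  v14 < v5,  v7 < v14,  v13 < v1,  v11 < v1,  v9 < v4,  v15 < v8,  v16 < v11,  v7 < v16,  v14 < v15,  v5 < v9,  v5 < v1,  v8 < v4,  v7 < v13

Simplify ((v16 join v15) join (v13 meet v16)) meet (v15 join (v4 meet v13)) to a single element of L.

v8

v16 ∨ v15 = v8
v13 ∧ v16 = v7
v8 ∨ v7 = v8
v4 ∧ v13 = v13
v15 ∨ v13 = v4
v8 ∧ v4 = v8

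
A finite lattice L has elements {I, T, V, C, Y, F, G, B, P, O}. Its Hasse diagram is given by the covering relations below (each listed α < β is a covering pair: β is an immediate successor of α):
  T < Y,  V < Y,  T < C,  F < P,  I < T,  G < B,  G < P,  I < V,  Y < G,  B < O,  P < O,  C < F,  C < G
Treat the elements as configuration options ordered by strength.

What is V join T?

Y

Common upper bounds of {V, T}: B, G, O, P, Y.
The least among these is Y.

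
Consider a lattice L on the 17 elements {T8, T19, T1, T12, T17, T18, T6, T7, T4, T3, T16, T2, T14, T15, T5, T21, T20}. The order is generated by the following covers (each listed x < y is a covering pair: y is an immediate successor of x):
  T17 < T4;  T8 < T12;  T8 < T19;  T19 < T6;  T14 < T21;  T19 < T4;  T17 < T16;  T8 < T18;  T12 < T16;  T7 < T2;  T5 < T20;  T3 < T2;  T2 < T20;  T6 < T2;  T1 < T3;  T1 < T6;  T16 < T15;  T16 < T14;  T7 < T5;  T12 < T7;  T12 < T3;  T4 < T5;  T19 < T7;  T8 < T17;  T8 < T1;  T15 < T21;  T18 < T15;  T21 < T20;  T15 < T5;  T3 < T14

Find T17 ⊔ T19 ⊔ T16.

T5

Common upper bounds of {T17, T19, T16}: T20, T5.
The least among these is T5.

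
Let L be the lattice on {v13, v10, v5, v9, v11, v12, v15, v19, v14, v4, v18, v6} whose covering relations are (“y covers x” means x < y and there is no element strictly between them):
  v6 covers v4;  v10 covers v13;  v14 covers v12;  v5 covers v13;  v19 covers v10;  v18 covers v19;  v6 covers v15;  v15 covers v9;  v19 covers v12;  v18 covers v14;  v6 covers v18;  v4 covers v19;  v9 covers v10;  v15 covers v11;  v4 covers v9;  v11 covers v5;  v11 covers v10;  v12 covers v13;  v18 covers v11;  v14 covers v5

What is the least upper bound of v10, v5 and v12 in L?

v18

Common upper bounds of {v10, v5, v12}: v18, v6.
The least among these is v18.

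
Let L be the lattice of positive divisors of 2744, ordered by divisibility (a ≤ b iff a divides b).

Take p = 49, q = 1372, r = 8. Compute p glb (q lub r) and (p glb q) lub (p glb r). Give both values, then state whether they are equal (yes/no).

q lub r = 2744, so p glb (q lub r) = 49 glb 2744 = 49.
p glb q = 49 and p glb r = 1, so (p glb q) lub (p glb r) = 49 lub 1 = 49.
Equal: yes.

49; 49; yes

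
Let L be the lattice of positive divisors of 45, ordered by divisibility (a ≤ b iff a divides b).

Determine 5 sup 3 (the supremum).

15

In the divisibility order, the join is the least common multiple: lcm(5, 3) = 15.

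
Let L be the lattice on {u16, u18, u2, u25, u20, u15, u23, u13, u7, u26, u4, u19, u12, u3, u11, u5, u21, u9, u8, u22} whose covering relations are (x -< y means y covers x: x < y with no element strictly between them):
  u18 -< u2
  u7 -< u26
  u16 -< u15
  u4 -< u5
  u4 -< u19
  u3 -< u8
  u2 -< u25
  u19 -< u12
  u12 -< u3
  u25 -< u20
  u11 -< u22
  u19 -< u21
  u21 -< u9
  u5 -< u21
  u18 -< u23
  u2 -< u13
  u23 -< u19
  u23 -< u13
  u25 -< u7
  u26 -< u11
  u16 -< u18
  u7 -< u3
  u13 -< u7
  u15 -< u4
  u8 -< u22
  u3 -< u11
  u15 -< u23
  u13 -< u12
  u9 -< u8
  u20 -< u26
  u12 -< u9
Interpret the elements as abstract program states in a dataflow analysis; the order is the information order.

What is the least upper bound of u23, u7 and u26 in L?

u26

Common upper bounds of {u23, u7, u26}: u11, u22, u26.
The least among these is u26.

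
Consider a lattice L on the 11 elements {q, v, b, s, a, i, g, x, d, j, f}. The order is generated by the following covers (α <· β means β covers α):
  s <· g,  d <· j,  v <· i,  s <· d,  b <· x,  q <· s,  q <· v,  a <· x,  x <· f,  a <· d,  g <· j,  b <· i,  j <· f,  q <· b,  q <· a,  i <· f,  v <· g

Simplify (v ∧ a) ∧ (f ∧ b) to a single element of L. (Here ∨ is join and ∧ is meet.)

v ∧ a = q
f ∧ b = b
q ∧ b = q

q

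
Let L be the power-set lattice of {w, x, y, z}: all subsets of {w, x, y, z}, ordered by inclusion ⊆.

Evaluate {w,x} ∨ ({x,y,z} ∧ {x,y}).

{x,y,z} ∧ {x,y} = {x,y}
{w,x} ∨ {x,y} = {w,x,y}

{w,x,y}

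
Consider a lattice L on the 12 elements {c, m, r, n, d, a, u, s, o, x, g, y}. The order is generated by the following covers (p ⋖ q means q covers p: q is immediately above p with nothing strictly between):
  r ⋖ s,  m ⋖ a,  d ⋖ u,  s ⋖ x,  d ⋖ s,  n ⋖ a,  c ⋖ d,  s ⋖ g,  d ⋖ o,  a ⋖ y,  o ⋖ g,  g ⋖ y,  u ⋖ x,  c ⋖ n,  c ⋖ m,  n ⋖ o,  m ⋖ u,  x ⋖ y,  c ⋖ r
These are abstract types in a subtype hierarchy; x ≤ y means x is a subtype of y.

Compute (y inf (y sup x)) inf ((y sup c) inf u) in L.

y ∨ x = y
y ∧ y = y
y ∨ c = y
y ∧ u = u
y ∧ u = u

u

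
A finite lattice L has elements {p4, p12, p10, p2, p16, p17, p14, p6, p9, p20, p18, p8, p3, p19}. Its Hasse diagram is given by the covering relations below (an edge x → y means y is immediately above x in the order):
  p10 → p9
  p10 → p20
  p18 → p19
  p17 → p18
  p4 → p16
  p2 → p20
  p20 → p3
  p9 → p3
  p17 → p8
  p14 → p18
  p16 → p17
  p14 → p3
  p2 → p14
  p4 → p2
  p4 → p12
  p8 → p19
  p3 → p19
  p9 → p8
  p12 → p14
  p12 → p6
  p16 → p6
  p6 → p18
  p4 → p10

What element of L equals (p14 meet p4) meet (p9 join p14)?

p14 ∧ p4 = p4
p9 ∨ p14 = p3
p4 ∧ p3 = p4

p4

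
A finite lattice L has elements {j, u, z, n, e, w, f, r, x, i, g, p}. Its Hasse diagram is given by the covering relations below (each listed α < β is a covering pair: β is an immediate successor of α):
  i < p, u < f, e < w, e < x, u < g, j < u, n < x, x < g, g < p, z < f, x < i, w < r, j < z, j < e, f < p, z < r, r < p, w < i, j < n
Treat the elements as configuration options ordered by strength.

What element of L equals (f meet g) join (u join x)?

f ∧ g = u
u ∨ x = g
u ∨ g = g

g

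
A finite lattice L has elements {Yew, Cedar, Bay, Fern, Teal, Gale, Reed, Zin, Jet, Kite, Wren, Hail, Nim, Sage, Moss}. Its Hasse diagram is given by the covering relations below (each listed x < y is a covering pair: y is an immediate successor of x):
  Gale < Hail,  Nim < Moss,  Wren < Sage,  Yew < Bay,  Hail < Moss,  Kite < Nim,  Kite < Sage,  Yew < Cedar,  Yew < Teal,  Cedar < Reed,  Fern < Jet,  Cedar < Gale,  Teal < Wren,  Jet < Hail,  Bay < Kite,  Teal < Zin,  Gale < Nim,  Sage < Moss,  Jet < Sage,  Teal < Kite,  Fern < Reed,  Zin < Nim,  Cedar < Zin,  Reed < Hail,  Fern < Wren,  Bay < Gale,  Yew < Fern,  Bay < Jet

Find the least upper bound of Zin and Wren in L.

Moss

Common upper bounds of {Zin, Wren}: Moss.
The least among these is Moss.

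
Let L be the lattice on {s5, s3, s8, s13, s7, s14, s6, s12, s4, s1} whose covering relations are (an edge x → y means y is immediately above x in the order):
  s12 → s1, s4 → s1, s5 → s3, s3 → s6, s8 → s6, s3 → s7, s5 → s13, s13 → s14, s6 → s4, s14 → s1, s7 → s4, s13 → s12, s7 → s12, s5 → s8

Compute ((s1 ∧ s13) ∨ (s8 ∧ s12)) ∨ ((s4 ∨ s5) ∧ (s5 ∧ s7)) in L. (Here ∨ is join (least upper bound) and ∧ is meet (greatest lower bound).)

s13

s1 ∧ s13 = s13
s8 ∧ s12 = s5
s13 ∨ s5 = s13
s4 ∨ s5 = s4
s5 ∧ s7 = s5
s4 ∧ s5 = s5
s13 ∨ s5 = s13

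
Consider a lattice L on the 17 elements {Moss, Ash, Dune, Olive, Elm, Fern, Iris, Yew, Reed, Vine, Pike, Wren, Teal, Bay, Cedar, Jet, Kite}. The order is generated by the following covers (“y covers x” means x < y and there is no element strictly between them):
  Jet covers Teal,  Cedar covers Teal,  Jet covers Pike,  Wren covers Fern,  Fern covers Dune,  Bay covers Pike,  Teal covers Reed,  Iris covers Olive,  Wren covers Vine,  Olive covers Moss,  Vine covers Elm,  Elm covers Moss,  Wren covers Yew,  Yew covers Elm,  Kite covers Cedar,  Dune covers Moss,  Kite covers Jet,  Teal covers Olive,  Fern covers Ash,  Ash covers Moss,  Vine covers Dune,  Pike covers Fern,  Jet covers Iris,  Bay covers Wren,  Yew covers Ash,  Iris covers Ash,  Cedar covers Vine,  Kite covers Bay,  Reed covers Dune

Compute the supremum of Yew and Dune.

Common upper bounds of {Yew, Dune}: Bay, Kite, Wren.
The least among these is Wren.

Wren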